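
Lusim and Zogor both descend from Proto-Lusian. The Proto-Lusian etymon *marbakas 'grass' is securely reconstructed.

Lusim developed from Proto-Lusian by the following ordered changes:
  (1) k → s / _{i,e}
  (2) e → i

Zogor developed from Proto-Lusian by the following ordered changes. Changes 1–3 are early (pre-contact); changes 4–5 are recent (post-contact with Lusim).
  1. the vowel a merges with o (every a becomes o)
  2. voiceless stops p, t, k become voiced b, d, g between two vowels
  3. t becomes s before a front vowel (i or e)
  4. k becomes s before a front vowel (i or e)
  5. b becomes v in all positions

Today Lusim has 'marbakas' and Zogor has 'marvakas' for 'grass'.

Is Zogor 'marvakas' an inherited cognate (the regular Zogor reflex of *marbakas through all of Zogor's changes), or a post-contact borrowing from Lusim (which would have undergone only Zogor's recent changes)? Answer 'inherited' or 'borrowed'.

If inherited, *marbakas would pass through all of Zogor's changes:
Zogor: *marbakas
  marbakas → morbokos   [vowel merger]
  morbokos → morbogos   [intervocalic voicing]
  morbogos (rule 3 does not apply)
  morbogos (rule 4 does not apply)
  morbogos → morvogos   [unconditioned shift]
  giving Zogor morvogos.
If borrowed from Lusim 'marbakas' after the early changes, it would undergo only the recent ones:
  rule 4 (palatalisation): no change (marbakas)
  rule 5 (unconditioned shift): marbakas → marvakas
  ⇒ as a loan: marvakas
Zogor 'marvakas' matches the loan outcome 'marvakas', not the inherited 'morvogos' — it skipped the early Zogor changes, so it was borrowed from Lusim.

borrowed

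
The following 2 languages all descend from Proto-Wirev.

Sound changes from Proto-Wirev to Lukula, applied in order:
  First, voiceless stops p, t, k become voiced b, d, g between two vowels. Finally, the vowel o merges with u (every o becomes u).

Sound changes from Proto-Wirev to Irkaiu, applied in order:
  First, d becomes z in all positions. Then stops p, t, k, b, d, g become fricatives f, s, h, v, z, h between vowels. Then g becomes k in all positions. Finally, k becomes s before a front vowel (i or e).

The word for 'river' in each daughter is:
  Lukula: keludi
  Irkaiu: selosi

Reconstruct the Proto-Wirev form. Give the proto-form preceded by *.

*keloti

Position 1: Lukula has k, Irkaiu has s. Lukula preserves k here (none of its changes turn any other segment into k), so the proto-segment is *k.
Position 5: Lukula has d, Irkaiu has s. Taking the neighbouring segments as reconstructed: Lukula d could go back to *t or *d; Irkaiu s could go back to *t or *s — the one source consistent with every daughter is *t.
Continuing position by position gives *keloti; check it forward:
Lukula: *keloti > kelodi > keludi  (by intervocalic voicing, vowel merger)
Irkaiu: *keloti > kelosi > selosi  (by intervocalic lenition, palatalisation)
*keloti is the unique common source.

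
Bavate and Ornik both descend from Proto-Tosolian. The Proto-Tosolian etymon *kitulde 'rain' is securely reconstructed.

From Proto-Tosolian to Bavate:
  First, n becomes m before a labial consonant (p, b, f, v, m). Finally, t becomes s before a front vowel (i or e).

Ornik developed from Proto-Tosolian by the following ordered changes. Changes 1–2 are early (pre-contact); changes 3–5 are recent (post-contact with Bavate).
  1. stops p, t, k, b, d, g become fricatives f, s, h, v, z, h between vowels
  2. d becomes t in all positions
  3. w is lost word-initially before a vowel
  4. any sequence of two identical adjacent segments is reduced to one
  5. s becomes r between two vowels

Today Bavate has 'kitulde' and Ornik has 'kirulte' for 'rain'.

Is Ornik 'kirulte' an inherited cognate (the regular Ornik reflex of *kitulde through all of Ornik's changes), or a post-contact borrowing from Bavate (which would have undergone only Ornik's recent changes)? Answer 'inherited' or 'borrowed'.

inherited

If inherited, *kitulde would pass through all of Ornik's changes:
Ornik: start from *kitulde.
  rule 1 (intervocalic lenition): kitulde → kisulde
  rule 2 (unconditioned shift): kisulde → kisulte
  rule 3: no change — kisulte
  rule 4: no change — kisulte
  rule 5 (rhotacism): kisulte → kirulte
  ⇒ Ornik kirulte
If borrowed from Bavate 'kitulde' after the early changes, it would undergo only the recent ones:
  rule 3 (glide loss): no change (kitulde)
  rule 4 (degemination): no change (kitulde)
  rule 5 (rhotacism): no change (kitulde)
  ⇒ as a loan: kitulde
Ornik 'kirulte' matches the inherited outcome exactly, so it is an inherited cognate, not a loan.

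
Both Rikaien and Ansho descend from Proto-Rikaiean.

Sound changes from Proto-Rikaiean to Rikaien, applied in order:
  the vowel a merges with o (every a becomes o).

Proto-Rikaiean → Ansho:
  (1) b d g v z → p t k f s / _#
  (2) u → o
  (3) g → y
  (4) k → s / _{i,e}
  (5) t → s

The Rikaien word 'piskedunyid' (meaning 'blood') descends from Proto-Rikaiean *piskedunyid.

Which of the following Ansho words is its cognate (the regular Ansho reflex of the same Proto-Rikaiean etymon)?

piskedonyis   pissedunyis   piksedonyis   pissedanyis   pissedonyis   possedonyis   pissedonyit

pissedonyis

Ansho: *piskedunyid > piskedunyit > piskedonyit > pissedonyit > pissedonyis  (by final devoicing, vowel merger, palatalisation, unconditioned shift)
Among the options, 'pissedonyis' alone shows every Ansho change applied in order.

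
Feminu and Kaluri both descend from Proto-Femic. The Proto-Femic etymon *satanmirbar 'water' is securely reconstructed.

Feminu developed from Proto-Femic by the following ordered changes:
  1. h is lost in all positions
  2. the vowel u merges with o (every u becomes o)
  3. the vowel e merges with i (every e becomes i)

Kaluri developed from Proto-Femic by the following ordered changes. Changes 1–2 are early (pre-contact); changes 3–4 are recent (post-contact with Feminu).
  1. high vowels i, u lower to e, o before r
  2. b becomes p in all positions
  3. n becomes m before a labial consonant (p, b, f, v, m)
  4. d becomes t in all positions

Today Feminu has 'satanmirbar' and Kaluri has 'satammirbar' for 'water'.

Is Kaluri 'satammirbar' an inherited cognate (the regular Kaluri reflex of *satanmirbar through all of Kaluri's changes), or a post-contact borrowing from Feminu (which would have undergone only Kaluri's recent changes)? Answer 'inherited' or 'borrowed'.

borrowed

If inherited, *satanmirbar would pass through all of Kaluri's changes:
Kaluri: start from *satanmirbar.
  rule 1 (pre-rhotic lowering): satanmirbar → satanmerbar
  rule 2 (unconditioned shift): satanmerbar → satanmerpar
  rule 3 (nasal place assimilation): satanmerpar → satammerpar
  rule 4: no change — satammerpar
  ⇒ Kaluri satammerpar
If borrowed from Feminu 'satanmirbar' after the early changes, it would undergo only the recent ones:
  rule 3 (nasal place assimilation): satanmirbar → satammirbar
  rule 4 (unconditioned shift): no change (satammirbar)
  ⇒ as a loan: satammirbar
Kaluri 'satammirbar' matches the loan outcome 'satammirbar', not the inherited 'satammerpar' — it skipped the early Kaluri changes, so it was borrowed from Feminu.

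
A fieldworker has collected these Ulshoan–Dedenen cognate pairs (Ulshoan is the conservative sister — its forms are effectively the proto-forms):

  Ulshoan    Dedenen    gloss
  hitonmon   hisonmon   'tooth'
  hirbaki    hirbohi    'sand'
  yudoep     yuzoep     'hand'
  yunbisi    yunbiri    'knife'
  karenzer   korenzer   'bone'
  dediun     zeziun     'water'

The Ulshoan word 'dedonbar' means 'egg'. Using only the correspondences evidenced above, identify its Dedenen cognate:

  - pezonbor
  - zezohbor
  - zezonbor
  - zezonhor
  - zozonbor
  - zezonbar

zezonbor

dediun ~ zeziun — Ulshoan d corresponds to Dedenen z word-initially before a front vowel.
yudoep ~ yuzoep — Ulshoan d corresponds to Dedenen z between vowels (before a back vowel).
karenzer ~ korenzer — Ulshoan a corresponds to Dedenen o after a consonant, before r.
Applying these to Ulshoan 'dedonbar':
  dedonbar → zedonbar   (d→z word-initially before a front vowel)
  zedonbar → zezonbar   (d→z between vowels (before a back vowel))
  zezonbar → zezonbor   (a→o after a consonant, before r)
So the Dedenen cognate is 'zezonbor'.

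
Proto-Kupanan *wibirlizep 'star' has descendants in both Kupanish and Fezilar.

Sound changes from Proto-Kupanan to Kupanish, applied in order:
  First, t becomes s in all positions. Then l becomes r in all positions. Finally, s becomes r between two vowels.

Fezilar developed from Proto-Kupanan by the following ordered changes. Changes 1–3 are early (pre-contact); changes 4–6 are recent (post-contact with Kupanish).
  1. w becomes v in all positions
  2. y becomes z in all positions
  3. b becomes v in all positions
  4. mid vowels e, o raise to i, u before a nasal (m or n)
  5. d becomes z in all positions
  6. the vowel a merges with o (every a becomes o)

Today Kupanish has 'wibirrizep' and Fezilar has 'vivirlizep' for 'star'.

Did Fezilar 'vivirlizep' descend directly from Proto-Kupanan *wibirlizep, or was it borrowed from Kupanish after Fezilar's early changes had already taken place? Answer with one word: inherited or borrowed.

inherited

If inherited, *wibirlizep would pass through all of Fezilar's changes:
Fezilar: *wibirlizep
  wibirlizep → vibirlizep   [unconditioned shift]
  vibirlizep (rule 2 does not apply)
  vibirlizep → vivirlizep   [unconditioned shift]
  vivirlizep (rule 4 does not apply)
  vivirlizep (rule 5 does not apply)
  vivirlizep (rule 6 does not apply)
  giving Fezilar vivirlizep.
If borrowed from Kupanish 'wibirrizep' after the early changes, it would undergo only the recent ones:
  rule 4 (pre-nasal raising): no change (wibirrizep)
  rule 5 (unconditioned shift): no change (wibirrizep)
  rule 6 (vowel merger): no change (wibirrizep)
  ⇒ as a loan: wibirrizep
Fezilar 'vivirlizep' matches the inherited outcome exactly, so it is an inherited cognate, not a loan.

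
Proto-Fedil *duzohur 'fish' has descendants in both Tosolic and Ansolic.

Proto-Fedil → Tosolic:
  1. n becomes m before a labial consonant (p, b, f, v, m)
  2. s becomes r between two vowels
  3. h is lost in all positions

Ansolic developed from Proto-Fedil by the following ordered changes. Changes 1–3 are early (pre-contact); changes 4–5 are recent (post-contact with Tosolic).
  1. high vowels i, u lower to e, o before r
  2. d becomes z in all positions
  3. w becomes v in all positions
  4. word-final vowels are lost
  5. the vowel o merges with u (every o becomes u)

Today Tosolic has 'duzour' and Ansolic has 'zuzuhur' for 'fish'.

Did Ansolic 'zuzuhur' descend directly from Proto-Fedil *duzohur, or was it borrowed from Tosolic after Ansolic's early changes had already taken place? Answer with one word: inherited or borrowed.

If inherited, *duzohur would pass through all of Ansolic's changes:
Ansolic: start from *duzohur.
  rule 1 (pre-rhotic lowering): duzohur → duzohor
  rule 2 (unconditioned shift): duzohor → zuzohor
  rule 3: no change — zuzohor
  rule 4: no change — zuzohor
  rule 5 (vowel merger): zuzohor → zuzuhur
  ⇒ Ansolic zuzuhur
If borrowed from Tosolic 'duzour' after the early changes, it would undergo only the recent ones:
  rule 4 (apocope): no change (duzour)
  rule 5 (vowel merger): duzour → duzuur
  ⇒ as a loan: duzuur
Ansolic 'zuzuhur' matches the inherited outcome exactly, so it is an inherited cognate, not a loan.

inherited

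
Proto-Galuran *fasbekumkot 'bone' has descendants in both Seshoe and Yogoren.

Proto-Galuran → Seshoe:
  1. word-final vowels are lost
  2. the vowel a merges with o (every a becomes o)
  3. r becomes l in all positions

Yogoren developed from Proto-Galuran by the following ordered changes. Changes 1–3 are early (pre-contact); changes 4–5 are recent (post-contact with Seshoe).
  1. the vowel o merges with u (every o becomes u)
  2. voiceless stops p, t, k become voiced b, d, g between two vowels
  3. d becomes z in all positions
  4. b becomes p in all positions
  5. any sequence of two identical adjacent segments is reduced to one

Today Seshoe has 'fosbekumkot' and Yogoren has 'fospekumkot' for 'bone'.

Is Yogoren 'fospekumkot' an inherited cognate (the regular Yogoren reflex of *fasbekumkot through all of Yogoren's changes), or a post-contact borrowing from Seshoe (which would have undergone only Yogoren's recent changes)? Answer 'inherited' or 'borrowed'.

If inherited, *fasbekumkot would pass through all of Yogoren's changes:
Yogoren: start from *fasbekumkot.
  rule 1 (vowel merger): fasbekumkot → fasbekumkut
  rule 2 (intervocalic voicing): fasbekumkut → fasbegumkut
  rule 3: no change — fasbegumkut
  rule 4 (unconditioned shift): fasbegumkut → faspegumkut
  rule 5: no change — faspegumkut
  ⇒ Yogoren faspegumkut
If borrowed from Seshoe 'fosbekumkot' after the early changes, it would undergo only the recent ones:
  rule 4 (unconditioned shift): fosbekumkot → fospekumkot
  rule 5 (degemination): no change (fospekumkot)
  ⇒ as a loan: fospekumkot
Yogoren 'fospekumkot' matches the loan outcome 'fospekumkot', not the inherited 'faspegumkut' — it skipped the early Yogoren changes, so it was borrowed from Seshoe.

borrowed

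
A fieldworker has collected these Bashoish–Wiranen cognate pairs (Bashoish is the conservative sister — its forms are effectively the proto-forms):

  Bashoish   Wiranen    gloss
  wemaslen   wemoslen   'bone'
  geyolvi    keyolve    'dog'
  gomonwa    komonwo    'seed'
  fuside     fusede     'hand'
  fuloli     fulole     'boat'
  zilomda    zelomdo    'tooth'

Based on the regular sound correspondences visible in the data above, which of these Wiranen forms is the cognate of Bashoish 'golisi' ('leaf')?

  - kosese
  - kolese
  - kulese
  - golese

kolese

gomonwa ~ komonwo — Bashoish g corresponds to Wiranen k word-initially before a back vowel.
fuside ~ fusede, zilomda ~ zelomdo — Bashoish i corresponds to Wiranen e after a consonant, before a consonant other than r, m, n, p, b, f, v.
geyolvi ~ keyolve, fuloli ~ fulole — Bashoish i corresponds to Wiranen e word-finally.
Applying these to Bashoish 'golisi':
  golisi → kolisi   (g→k word-initially before a back vowel)
  kolisi → kolesi   (i→e after a consonant, before a consonant other than r, m, n, p, b, f, v)
  kolesi → kolese   (i→e word-finally)
So the Wiranen cognate is 'kolese'.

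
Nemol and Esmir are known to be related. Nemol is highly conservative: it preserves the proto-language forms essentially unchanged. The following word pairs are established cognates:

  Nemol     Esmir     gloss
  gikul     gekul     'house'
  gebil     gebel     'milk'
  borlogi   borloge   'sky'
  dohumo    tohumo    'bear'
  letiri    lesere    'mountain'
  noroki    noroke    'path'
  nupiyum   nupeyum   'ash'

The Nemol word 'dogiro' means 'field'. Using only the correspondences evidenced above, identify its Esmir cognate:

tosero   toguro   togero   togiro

dohumo ~ tohumo — Nemol d corresponds to Esmir t word-initially before a back vowel.
letiri ~ lesere — Nemol i corresponds to Esmir e after a consonant, before r.
Applying these to Nemol 'dogiro':
  dogiro → togiro   (d→t word-initially before a back vowel)
  togiro → togero   (i→e after a consonant, before r)
So the Esmir cognate is 'togero'.

togero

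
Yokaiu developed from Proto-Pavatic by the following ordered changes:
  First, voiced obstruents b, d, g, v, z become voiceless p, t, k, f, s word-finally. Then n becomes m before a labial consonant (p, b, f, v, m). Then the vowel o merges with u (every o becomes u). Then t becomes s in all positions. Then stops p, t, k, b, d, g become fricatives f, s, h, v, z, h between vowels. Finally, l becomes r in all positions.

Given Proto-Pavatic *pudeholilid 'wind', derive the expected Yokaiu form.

Yokaiu: *pudeholilid
  pudeholilid → pudeholilit   [final devoicing]
  pudeholilit (rule 2 does not apply)
  pudeholilit → pudehulilit   [vowel merger]
  pudehulilit → pudehulilis   [unconditioned shift]
  pudehulilis → puzehulilis   [intervocalic lenition]
  puzehulilis → puzehuriris   [unconditioned shift]
  giving Yokaiu puzehuriris.

puzehuriris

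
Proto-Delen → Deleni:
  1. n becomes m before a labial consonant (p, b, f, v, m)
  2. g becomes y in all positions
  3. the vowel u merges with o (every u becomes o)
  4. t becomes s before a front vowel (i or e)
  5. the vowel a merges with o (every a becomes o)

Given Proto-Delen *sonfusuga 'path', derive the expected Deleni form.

Deleni: start from *sonfusuga.
  rule 1 (nasal place assimilation): sonfusuga → somfusuga
  rule 2 (unconditioned shift): somfusuga → somfusuya
  rule 3 (vowel merger): somfusuya → somfosoya
  rule 4: no change — somfosoya
  rule 5 (vowel merger): somfosoya → somfosoyo
  ⇒ Deleni somfosoyo

somfosoyo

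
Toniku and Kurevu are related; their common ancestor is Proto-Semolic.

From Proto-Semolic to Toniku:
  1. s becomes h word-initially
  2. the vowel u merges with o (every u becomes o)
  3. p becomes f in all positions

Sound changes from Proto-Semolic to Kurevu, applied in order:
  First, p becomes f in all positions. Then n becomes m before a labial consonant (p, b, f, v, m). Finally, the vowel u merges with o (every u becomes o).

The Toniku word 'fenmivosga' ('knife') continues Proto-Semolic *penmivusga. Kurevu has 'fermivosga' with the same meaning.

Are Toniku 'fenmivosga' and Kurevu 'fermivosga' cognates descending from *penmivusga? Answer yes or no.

no

Derive the expected Kurevu reflex of *penmivusga:
Kurevu: start from *penmivusga.
  rule 1 (unconditioned shift): penmivusga → fenmivusga
  rule 2 (nasal place assimilation): fenmivusga → femmivusga
  rule 3 (vowel merger): femmivusga → femmivosga
  ⇒ Kurevu femmivosga
The regular Kurevu reflex would be 'femmivosga', but the attested form is 'fermivosga'. The correspondence is irregular, so they are not cognates (the Kurevu form has a different source).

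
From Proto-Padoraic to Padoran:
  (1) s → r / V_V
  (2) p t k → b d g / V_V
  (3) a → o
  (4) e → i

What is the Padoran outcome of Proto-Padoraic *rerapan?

Padoran: *rerapan > reraban > rerobon > rirobon  (by intervocalic voicing, vowel merger, vowel merger)

rirobon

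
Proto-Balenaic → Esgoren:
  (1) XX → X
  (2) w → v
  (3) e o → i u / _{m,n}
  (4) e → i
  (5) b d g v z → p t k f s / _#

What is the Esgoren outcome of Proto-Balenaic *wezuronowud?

Esgoren: start from *wezuronowud.
  rule 1: no change — wezuronowud
  rule 2 (unconditioned shift): wezuronowud → vezuronovud
  rule 3 (pre-nasal raising): vezuronovud → vezurunovud
  rule 4 (vowel merger): vezurunovud → vizurunovud
  rule 5 (final devoicing): vizurunovud → vizurunovut
  ⇒ Esgoren vizurunovut

vizurunovut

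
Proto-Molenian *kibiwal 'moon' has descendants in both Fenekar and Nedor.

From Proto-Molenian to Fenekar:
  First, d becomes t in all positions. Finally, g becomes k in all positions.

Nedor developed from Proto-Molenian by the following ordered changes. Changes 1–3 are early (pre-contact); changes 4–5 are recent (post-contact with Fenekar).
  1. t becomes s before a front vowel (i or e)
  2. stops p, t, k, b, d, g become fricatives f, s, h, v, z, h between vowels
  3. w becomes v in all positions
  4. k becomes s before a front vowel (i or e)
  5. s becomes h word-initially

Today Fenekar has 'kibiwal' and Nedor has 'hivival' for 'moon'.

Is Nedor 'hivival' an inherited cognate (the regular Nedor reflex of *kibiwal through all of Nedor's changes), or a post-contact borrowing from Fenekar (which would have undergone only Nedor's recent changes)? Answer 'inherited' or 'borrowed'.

inherited

If inherited, *kibiwal would pass through all of Nedor's changes:
Nedor: start from *kibiwal.
  rule 1: no change — kibiwal
  rule 2 (intervocalic lenition): kibiwal → kiviwal
  rule 3 (unconditioned shift): kiviwal → kivival
  rule 4 (palatalisation): kivival → sivival
  rule 5 (debuccalisation): sivival → hivival
  ⇒ Nedor hivival
If borrowed from Fenekar 'kibiwal' after the early changes, it would undergo only the recent ones:
  rule 4 (palatalisation): kibiwal → sibiwal
  rule 5 (debuccalisation): sibiwal → hibiwal
  ⇒ as a loan: hibiwal
Nedor 'hivival' matches the inherited outcome exactly, so it is an inherited cognate, not a loan.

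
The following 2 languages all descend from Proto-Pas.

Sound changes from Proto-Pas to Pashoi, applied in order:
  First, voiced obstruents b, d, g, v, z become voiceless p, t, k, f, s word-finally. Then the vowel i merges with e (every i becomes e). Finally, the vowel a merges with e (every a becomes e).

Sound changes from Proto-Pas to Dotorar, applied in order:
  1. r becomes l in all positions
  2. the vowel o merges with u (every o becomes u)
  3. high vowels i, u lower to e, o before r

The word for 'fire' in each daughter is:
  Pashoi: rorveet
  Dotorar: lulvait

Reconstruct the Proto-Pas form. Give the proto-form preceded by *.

Position 3: Pashoi has r, Dotorar has l. Pashoi preserves r here (none of its changes turn any other segment into r), so the proto-segment is *r.
Position 5: Pashoi has e, Dotorar has a. Dotorar preserves a here (none of its changes turn any other segment into a), so the proto-segment is *a.
Verify the candidate proto-form against each daughter:
Pashoi: *rorvait > rorvaet > rorveet  (by vowel merger, vowel merger)
Dotorar: start from *rorvait.
  rule 1 (unconditioned shift): rorvait → lolvait
  rule 2 (vowel merger): lolvait → lulvait
  rule 3: no change — lulvait
  ⇒ Dotorar lulvait
No other proto-form is consistent with every reflex, so the reconstruction is *rorvait.

*rorvait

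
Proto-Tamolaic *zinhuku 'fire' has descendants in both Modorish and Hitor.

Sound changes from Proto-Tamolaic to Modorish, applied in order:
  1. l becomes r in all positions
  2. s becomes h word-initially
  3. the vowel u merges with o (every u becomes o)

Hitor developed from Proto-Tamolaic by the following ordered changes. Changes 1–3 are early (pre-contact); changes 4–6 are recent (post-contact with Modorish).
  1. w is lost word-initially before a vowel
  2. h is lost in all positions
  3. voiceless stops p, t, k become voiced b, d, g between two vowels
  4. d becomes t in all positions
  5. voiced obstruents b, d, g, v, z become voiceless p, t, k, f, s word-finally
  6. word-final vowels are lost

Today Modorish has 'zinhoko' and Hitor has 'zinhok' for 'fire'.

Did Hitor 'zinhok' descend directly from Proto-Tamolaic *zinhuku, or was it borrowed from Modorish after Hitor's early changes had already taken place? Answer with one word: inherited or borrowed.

borrowed

If inherited, *zinhuku would pass through all of Hitor's changes:
Hitor: start from *zinhuku.
  rule 1: no change — zinhuku
  rule 2 (h-loss): zinhuku → zinuku
  rule 3 (intervocalic voicing): zinuku → zinugu
  rule 4: no change — zinugu
  rule 5: no change — zinugu
  rule 6 (apocope): zinugu → zinug
  ⇒ Hitor zinug
If borrowed from Modorish 'zinhoko' after the early changes, it would undergo only the recent ones:
  rule 4 (unconditioned shift): no change (zinhoko)
  rule 5 (final devoicing): no change (zinhoko)
  rule 6 (apocope): zinhoko → zinhok
  ⇒ as a loan: zinhok
Hitor 'zinhok' matches the loan outcome 'zinhok', not the inherited 'zinug' — it skipped the early Hitor changes, so it was borrowed from Modorish.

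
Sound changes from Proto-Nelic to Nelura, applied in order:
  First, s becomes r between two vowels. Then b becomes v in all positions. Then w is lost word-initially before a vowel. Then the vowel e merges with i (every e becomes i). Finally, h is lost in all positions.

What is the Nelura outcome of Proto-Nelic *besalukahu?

viralukau

Nelura: start from *besalukahu.
  rule 1 (rhotacism): besalukahu → beralukahu
  rule 2 (unconditioned shift): beralukahu → veralukahu
  rule 3: no change — veralukahu
  rule 4 (vowel merger): veralukahu → viralukahu
  rule 5 (h-loss): viralukahu → viralukau
  ⇒ Nelura viralukau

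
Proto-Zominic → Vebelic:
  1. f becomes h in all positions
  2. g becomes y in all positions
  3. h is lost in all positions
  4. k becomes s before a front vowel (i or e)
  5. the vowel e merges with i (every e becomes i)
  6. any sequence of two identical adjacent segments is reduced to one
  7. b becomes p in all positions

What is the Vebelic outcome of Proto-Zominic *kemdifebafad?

simdipad

Vebelic: start from *kemdifebafad.
  rule 1 (unconditioned shift): kemdifebafad → kemdihebahad
  rule 2: no change — kemdihebahad
  rule 3 (h-loss): kemdihebahad → kemdiebaad
  rule 4 (palatalisation): kemdiebaad → semdiebaad
  rule 5 (vowel merger): semdiebaad → simdiibaad
  rule 6 (degemination): simdiibaad → simdibad
  rule 7 (unconditioned shift): simdibad → simdipad
  ⇒ Vebelic simdipad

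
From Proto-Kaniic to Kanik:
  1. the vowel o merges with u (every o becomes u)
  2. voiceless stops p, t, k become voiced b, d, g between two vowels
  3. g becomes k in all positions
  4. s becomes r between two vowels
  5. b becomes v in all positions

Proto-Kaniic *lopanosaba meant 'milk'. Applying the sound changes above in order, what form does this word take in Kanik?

luvanurava

Kanik: *lopanosaba > lupanusaba > lubanusaba > lubanuraba > luvanurava  (by vowel merger, intervocalic voicing, rhotacism, unconditioned shift)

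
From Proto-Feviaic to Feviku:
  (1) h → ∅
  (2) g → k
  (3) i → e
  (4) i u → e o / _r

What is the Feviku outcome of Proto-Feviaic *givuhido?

Feviku: *givuhido
  givuhido → givuido   [h-loss]
  givuido → kivuido   [unconditioned shift]
  kivuido → kevuedo   [vowel merger]
  kevuedo (rule 4 does not apply)
  giving Feviku kevuedo.

kevuedo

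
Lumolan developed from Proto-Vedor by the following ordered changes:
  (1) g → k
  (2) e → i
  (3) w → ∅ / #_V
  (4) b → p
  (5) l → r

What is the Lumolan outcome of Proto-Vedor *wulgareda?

urkarida

Lumolan: *wulgareda > wulkareda > wulkarida > ulkarida > urkarida  (by unconditioned shift, vowel merger, glide loss, unconditioned shift)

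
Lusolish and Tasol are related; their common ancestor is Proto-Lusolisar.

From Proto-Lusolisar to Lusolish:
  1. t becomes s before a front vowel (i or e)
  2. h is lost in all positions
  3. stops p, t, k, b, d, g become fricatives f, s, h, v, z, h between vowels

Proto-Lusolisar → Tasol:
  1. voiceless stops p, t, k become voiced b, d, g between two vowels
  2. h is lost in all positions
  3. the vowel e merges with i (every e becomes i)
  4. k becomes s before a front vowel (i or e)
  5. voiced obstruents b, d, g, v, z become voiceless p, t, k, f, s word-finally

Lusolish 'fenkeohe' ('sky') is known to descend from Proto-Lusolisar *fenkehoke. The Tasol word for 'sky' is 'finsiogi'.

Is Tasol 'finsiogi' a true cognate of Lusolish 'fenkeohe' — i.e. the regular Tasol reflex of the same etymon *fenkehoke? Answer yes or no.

yes

Derive the expected Tasol reflex of *fenkehoke:
Tasol: *fenkehoke > fenkehoge > fenkeoge > finkiogi > finsiogi  (by intervocalic voicing, h-loss, vowel merger, palatalisation)
Tasol 'finsiogi' matches the regular reflex exactly, so the pair is cognate.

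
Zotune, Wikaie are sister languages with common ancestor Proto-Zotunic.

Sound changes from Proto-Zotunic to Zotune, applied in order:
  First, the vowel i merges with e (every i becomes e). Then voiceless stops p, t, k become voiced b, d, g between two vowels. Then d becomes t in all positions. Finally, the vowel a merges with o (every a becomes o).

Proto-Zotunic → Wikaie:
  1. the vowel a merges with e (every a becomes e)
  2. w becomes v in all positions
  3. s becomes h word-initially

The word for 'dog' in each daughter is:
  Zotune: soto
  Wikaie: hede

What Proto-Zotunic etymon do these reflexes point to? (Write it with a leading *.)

*sada

Position 3: Zotune has t, Wikaie has d. Wikaie preserves d here (none of its changes turn any other segment into d), so the proto-segment is *d.
Position 4: Zotune has o, Wikaie has e. Taking the neighbouring segments as reconstructed: Zotune o could go back to *a or *o; Wikaie e could go back to *a or *e — the one source consistent with every daughter is *a.
This points to *sada. Verify forward in each daughter:
Zotune: *sada
  sada (rule 1 does not apply)
  sada (rule 2 does not apply)
  sada → sata   [unconditioned shift]
  sata → soto   [vowel merger]
  giving Zotune soto.
Wikaie: *sada > sede > hede  (by vowel merger, debuccalisation)
Only *sada yields all of Zotune soto, Wikaie hede.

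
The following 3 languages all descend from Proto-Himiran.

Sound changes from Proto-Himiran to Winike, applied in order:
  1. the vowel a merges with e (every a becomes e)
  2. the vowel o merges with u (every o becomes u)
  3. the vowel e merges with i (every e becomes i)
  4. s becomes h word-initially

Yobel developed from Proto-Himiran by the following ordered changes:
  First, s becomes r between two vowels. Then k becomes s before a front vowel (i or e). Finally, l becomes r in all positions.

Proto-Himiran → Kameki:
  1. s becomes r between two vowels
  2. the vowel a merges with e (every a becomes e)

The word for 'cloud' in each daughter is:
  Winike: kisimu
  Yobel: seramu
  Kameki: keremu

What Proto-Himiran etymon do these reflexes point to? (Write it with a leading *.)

*kesamu

Position 4: Winike has i, Yobel has a, Kameki has e. Yobel preserves a here (none of its changes turn any other segment into a), so the proto-segment is *a.
Position 2: Winike has i, Yobel has e, Kameki has e. Yobel preserves e here (none of its changes turn any other segment into e), so the proto-segment is *e.
Position 3: Winike has s, Yobel has r, Kameki has r. Winike preserves s here (none of its changes turn any other segment into s), so the proto-segment is *s.
Verify the candidate proto-form against each daughter:
Winike: *kesamu > kesemu > kisimu  (by vowel merger, vowel merger)
Yobel: start from *kesamu.
  rule 1 (rhotacism): kesamu → keramu
  rule 2 (palatalisation): keramu → seramu
  rule 3: no change — seramu
  ⇒ Yobel seramu
Kameki: *kesamu
  kesamu → keramu   [rhotacism]
  keramu → keremu   [vowel merger]
  giving Kameki keremu.
No other proto-form is consistent with every reflex, so the reconstruction is *kesamu.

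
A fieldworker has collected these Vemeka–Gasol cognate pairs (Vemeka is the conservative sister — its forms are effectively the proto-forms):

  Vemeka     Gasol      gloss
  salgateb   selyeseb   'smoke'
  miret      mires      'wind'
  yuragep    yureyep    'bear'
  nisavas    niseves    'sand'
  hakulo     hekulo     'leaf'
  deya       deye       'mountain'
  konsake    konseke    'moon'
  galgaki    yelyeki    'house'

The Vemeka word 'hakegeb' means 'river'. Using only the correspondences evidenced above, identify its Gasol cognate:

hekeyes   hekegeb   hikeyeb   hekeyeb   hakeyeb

salgateb ~ selyeseb, yuragep ~ yureyep — Vemeka a corresponds to Gasol e after a consonant, before a consonant other than r, m, n, p, b, f, v.
yuragep ~ yureyep — Vemeka g corresponds to Gasol y between vowels (before a front vowel).
Applying these to Vemeka 'hakegeb':
  hakegeb → hekegeb   (a→e after a consonant, before a consonant other than r, m, n, p, b, f, v)
  hekegeb → hekeyeb   (g→y between vowels (before a front vowel))
So the Gasol cognate is 'hekeyeb'.

hekeyeb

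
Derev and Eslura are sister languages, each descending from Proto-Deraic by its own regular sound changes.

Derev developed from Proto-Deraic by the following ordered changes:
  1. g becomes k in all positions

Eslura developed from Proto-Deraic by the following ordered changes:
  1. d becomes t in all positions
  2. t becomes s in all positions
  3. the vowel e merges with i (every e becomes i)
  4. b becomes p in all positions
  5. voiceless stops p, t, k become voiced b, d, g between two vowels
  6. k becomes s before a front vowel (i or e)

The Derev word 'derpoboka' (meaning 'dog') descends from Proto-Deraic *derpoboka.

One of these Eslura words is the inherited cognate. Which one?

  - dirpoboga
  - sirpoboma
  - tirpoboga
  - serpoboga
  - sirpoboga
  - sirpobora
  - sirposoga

sirpoboga

Eslura: *derpoboka
  derpoboka → terpoboka   [unconditioned shift]
  terpoboka → serpoboka   [unconditioned shift]
  serpoboka → sirpoboka   [vowel merger]
  sirpoboka → sirpopoka   [unconditioned shift]
  sirpopoka → sirpoboga   [intervocalic voicing]
  sirpoboga (rule 6 does not apply)
  giving Eslura sirpoboga.
Among the options, 'sirpoboga' alone shows every Eslura change applied in order.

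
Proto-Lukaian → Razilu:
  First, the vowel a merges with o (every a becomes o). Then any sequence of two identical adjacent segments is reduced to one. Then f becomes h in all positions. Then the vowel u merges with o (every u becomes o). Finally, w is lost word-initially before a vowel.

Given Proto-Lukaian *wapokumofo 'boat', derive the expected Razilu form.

opokomoho

Razilu: *wapokumofo
  wapokumofo → wopokumofo   [vowel merger]
  wopokumofo (rule 2 does not apply)
  wopokumofo → wopokumoho   [unconditioned shift]
  wopokumoho → wopokomoho   [vowel merger]
  wopokomoho → opokomoho   [glide loss]
  giving Razilu opokomoho.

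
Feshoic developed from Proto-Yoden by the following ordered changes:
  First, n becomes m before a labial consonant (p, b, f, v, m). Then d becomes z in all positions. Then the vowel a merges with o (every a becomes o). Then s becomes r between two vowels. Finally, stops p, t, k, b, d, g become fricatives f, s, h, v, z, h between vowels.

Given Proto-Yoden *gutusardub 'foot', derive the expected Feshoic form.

Feshoic: *gutusardub > gutusarzub > gutusorzub > guturorzub > gusurorzub  (by unconditioned shift, vowel merger, rhotacism, intervocalic lenition)

gusurorzub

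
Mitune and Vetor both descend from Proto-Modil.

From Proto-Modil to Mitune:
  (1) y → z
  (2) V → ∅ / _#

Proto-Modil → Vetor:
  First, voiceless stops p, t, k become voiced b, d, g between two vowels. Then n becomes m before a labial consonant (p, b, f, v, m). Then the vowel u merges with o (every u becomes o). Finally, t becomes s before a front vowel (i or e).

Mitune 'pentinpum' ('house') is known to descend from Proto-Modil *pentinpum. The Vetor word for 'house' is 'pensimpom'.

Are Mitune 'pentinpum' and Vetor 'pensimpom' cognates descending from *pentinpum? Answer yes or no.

Derive the expected Vetor reflex of *pentinpum:
Vetor: *pentinpum
  pentinpum (rule 1 does not apply)
  pentinpum → pentimpum   [nasal place assimilation]
  pentimpum → pentimpom   [vowel merger]
  pentimpom → pensimpom   [palatalisation]
  giving Vetor pensimpom.
Vetor 'pensimpom' matches the regular reflex exactly, so the pair is cognate.

yes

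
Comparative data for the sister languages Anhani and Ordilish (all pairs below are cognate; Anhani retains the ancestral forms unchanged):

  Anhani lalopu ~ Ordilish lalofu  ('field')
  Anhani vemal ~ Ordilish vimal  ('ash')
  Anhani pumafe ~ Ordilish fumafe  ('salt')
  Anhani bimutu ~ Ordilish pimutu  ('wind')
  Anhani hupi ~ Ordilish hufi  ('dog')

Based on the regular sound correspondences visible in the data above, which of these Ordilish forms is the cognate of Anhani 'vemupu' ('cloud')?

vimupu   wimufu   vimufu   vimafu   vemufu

vimufu

vemal ~ vimal — Anhani e corresponds to Ordilish i after a consonant, before a nasal.
lalopu ~ lalofu — Anhani p corresponds to Ordilish f between vowels (before a back vowel).
Applying these to Anhani 'vemupu':
  vemupu → vimupu   (e→i after a consonant, before a nasal)
  vimupu → vimufu   (p→f between vowels (before a back vowel))
So the Ordilish cognate is 'vimufu'.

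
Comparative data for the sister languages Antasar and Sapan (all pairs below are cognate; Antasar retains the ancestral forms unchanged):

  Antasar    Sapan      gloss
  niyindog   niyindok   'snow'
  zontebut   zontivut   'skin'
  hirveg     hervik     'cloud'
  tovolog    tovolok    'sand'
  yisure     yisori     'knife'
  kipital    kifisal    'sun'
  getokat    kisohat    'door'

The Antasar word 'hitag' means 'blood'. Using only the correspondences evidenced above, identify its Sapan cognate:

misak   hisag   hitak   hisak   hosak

hisak

kipital ~ kifisal — Antasar t corresponds to Sapan s between vowels (before a back vowel).
niyindog ~ niyindok, hirveg ~ hervik — Antasar g corresponds to Sapan k word-finally.
Applying these to Antasar 'hitag':
  hitag → hisag   (t→s between vowels (before a back vowel))
  hisag → hisak   (g→k word-finally)
So the Sapan cognate is 'hisak'.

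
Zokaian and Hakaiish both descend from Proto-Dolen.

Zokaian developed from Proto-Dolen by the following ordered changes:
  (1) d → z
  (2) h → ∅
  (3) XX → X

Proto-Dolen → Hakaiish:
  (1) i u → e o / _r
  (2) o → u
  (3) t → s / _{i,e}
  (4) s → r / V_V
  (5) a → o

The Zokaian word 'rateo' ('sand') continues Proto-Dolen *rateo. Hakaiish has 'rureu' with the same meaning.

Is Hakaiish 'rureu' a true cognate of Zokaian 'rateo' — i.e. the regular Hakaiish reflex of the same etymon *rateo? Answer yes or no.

no

Derive the expected Hakaiish reflex of *rateo:
Hakaiish: *rateo > rateu > raseu > rareu > roreu  (by vowel merger, palatalisation, rhotacism, vowel merger)
The regular Hakaiish reflex would be 'roreu', but the attested form is 'rureu'. The correspondence is irregular, so they are not cognates (the Hakaiish form has a different source).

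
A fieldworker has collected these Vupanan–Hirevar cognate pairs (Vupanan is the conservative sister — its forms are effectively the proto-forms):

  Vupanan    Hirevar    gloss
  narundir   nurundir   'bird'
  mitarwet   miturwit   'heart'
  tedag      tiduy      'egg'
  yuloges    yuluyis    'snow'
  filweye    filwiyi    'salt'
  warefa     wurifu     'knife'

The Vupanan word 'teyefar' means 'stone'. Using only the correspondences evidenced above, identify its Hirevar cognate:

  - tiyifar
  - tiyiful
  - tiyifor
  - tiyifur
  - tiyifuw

mitarwet ~ miturwit, tedag ~ tiduy — Vupanan e corresponds to Hirevar i after a consonant, before a consonant other than r, m, n, p, b, f, v.
warefa ~ wurifu — Vupanan e corresponds to Hirevar i after a consonant, before a labial obstruent.
narundir ~ nurundir, mitarwet ~ miturwit — Vupanan a corresponds to Hirevar u after a consonant, before r.
Applying these to Vupanan 'teyefar':
  teyefar → tiyefar   (e→i after a consonant, before a consonant other than r, m, n, p, b, f, v)
  tiyefar → tiyifar   (e→i after a consonant, before a labial obstruent)
  tiyifar → tiyifur   (a→u after a consonant, before r)
So the Hirevar cognate is 'tiyifur'.

tiyifur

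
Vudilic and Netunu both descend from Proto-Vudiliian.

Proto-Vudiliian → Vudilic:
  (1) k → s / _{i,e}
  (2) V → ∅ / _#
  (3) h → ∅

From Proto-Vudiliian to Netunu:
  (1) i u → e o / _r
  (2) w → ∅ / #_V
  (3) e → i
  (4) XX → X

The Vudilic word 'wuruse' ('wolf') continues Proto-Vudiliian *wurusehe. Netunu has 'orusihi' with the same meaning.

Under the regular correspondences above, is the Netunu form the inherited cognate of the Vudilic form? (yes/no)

yes

Derive the expected Netunu reflex of *wurusehe:
Netunu: *wurusehe > worusehe > orusehe > orusihi  (by pre-rhotic lowering, glide loss, vowel merger)
Netunu 'orusihi' matches the regular reflex exactly, so the pair is cognate.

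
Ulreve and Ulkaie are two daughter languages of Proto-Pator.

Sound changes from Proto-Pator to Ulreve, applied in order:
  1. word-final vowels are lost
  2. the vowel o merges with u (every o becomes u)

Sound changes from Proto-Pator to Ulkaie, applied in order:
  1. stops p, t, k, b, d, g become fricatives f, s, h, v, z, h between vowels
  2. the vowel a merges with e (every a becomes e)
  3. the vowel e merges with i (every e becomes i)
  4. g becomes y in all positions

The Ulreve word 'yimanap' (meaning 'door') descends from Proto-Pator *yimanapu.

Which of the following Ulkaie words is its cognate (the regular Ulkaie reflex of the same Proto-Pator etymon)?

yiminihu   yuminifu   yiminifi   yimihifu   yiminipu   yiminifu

Ulkaie: *yimanapu
  yimanapu → yimanafu   [intervocalic lenition]
  yimanafu → yimenefu   [vowel merger]
  yimenefu → yiminifu   [vowel merger]
  yiminifu (rule 4 does not apply)
  giving Ulkaie yiminifu.
Only 'yiminifu' matches the regular Ulkaie development of *yimanapu.

yiminifu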